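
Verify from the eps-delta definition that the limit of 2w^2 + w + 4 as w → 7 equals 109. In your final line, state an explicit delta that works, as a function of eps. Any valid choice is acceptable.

delta = min(2, eps/33)

Fix eps > 0. We want delta > 0 such that 0 < |w − 7| < delta implies |(2w^2 + w + 4) − 109| < eps.
(2w^2 + w + 4) − 109 = 2w^2 + w - 105 = (w − 7)(2w + 15).
So |(2w^2 + w + 4) − 109| = |w − 7|·|2w + 15|.
Require delta ≤ 2. Then |w − 7| < 2 gives |w| < 9, and by the triangle inequality |2w + 15| ≤ 2·9 + 15 = 33.
Hence |(2w^2 + w + 4) − 109| ≤ 33|w − 7| < eps provided |w − 7| < eps/33.
Take delta = min(2, eps/33). Then 0 < |w − 7| < delta gives both |w − 7| < 2 and |w − 7| < eps/33, so |(2w^2 + w + 4) − 109| < eps.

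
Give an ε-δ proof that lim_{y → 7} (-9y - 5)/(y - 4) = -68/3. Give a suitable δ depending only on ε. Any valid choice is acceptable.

Let ε > 0. We want δ > 0 with 0 < |y − 7| < δ ⇒ |(-9y - 5)/(y - 4) + 68/3| < ε.
Combining over a common denominator, (-9y - 5)/(y - 4) + 68/3 = [(-9y - 5)·3 − (-68)·(y - 4)] / [3·(y - 4)] = 41(y − 7) / (3(y - 4)).
So |(-9y - 5)/(y - 4) + 68/3| = 41|y − 7| / (3·|y − 4|).
Require δ ≤ 3/2, so |y − 4| ≥ |3| − |y − 7| > 3 − 3/2 = 3/2.
Hence |(-9y - 5)/(y - 4) + 68/3| < 41|y − 7|/(3·(3/2)) = (82/9)|y − 7|, which is < ε once |y − 7| < (9/82)ε.
Take δ = min(3/2, (9/82)ε). Then 0 < |y − 7| < δ forces both bounds, so |(-9y - 5)/(y - 4) + 68/3| < ε.

δ = min(3/2, (9/82)ε)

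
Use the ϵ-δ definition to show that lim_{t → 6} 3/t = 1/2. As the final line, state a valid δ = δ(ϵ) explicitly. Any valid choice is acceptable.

Let ϵ > 0. We seek δ > 0 such that 0 < |t − 6| < δ implies |3/t − (1/2)| < ϵ.
|3/t − (1/2)| = 3·|6 − t|/(6·|t|) = 3|t − 6|/(6|t|).
Restrict δ ≤ 3. Then |t − 6| < 3 gives |t| > 3, so 6|t| > 18.
Then |3/t − (1/2)| < 3|t − 6|/18, which is < ϵ when |t − 6| < 6ϵ.
Take δ = min(3, 6ϵ). Then 0 < |t − 6| < δ gives both |t − 6| < 3 and |t − 6| < 6ϵ, so |3/t − (1/2)| < ϵ.

δ = min(3, 6ϵ)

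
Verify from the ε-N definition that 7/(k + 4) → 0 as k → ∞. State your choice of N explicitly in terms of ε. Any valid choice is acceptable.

N = 7/ε

Let ε > 0 be given. For k ≥ 1, |7/(k + 4) − 0| = 7/(k + 4) ≤ 7/k.
We need 7/k < ε, i.e. k > 7/ε.
Take N = 7/ε. If k > N then |7/(k + 4)| ≤ 7/k < ε.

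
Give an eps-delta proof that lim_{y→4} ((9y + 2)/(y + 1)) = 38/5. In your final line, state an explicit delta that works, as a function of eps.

Let eps > 0. We want delta > 0 with 0 < |y − 4| < delta ⇒ |(9y + 2)/(y + 1) − (38/5)| < eps.
Combining over a common denominator, (9y + 2)/(y + 1) − (38/5) = [(9y + 2)·5 − 38·(y + 1)] / [5·(y + 1)] = 7(y − 4) / (5(y + 1)).
So |(9y + 2)/(y + 1) − (38/5)| = 7|y − 4| / (5·|y + 1|).
Restrict delta ≤ 5/2. Then |y − 4| < 5/2 gives |y + 1| = |(y − 4) + 5| ≥ 5 − 5/2 = 5/2.
Hence |(9y + 2)/(y + 1) − (38/5)| < 7|y − 4|/(5·(5/2)) = (14/25)|y − 4|, which is < eps once |y − 4| < (25/14)eps.
Take delta = min(5/2, (25/14)eps). Then 0 < |y − 4| < delta forces both bounds, so |(9y + 2)/(y + 1) − (38/5)| < eps.

delta = min(5/2, (25/14)eps)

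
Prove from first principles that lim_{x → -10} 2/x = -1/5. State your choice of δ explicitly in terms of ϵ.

Fix ϵ > 0. We seek δ > 0 such that 0 < |x + 10| < δ implies |2/x + 1/5| < ϵ.
|2/x + 1/5| = 2·|-10 − x|/(10·|x|) = 2|x + 10|/(10|x|).
Restrict δ ≤ 5. Then |x + 10| < 5 gives |x| > 5, so 10|x| > 50.
Then |2/x + 1/5| < 2|x + 10|/50, which is < ϵ when |x + 10| < 25ϵ.
Take δ = min(5, 25ϵ). Then 0 < |x + 10| < δ gives both |x + 10| < 5 and |x + 10| < 25ϵ, so |2/x + 1/5| < ϵ.

δ = min(5, 25ϵ)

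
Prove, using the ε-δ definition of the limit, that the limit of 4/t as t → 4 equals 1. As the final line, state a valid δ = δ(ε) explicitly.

Suppose ε > 0. We seek δ > 0 such that 0 < |t − 4| < δ implies |4/t − 1| < ε.
|4/t − 1| = 4·|4 − t|/(4·|t|) = 4|t − 4|/(4|t|).
Require δ ≤ 2 so that |t| > 4 − 2 = 2, hence 4|t| > 8.
Then |4/t − 1| < 4|t − 4|/8, which is < ε when |t − 4| < 2ε.
Take δ = min(2, 2ε). Then 0 < |t − 4| < δ gives both |t − 4| < 2 and |t − 4| < 2ε, so |4/t − 1| < ε.

δ = min(2, 2ε)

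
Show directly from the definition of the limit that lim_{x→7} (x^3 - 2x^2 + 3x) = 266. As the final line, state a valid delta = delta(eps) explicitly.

delta = min(1, eps/142)

Fix eps > 0. We want delta > 0 such that 0 < |x − 7| < delta implies |(x^3 - 2x^2 + 3x) − 266| < eps.
(x^3 - 2x^2 + 3x) − 266 = x^3 - 2x^2 + 3x - 266 = (x − 7)(x^2 + 5x + 38).
So |(x^3 - 2x^2 + 3x) − 266| = |x − 7|·|x^2 + 5x + 38|.
Require delta ≤ 1. Then |x − 7| < 1 gives |x| < 8, and by the triangle inequality |x^2 + 5x + 38| ≤ 8^2 + 5·8 + 38 = 142.
Hence |(x^3 - 2x^2 + 3x) − 266| ≤ 142|x − 7| < eps provided |x − 7| < eps/142.
Take delta = min(1, eps/142). Then 0 < |x − 7| < delta gives both |x − 7| < 1 and |x − 7| < eps/142, so |(x^3 - 2x^2 + 3x) − 266| < eps.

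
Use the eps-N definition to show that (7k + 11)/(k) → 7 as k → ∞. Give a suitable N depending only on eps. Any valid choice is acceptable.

Let eps > 0 be given. For k ≥ 1, |(7k + 11)/(k) − 7| = |11|/((k)) = 11/((k)).
Since k ≥ k for k ≥ 1, this is ≤ 11/(k) = 11/k.
So |(7k + 11)/(k) − 7| < eps whenever k > 11/eps.
Take N = 11/eps. If k > N then |(7k + 11)/(k) − 7| ≤ 11/k < eps.

N = 11/eps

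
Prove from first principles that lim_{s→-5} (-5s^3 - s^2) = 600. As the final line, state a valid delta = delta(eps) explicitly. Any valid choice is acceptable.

Let eps > 0 be given. We want delta > 0 such that 0 < |s + 5| < delta implies |(-5s^3 - s^2) − 600| < eps.
(-5s^3 - s^2) − 600 = -5s^3 - s^2 - 600 = (s + 5)(-5s^2 + 24s - 120).
So |(-5s^3 - s^2) − 600| = |s + 5|·|-5s^2 + 24s - 120|.
Require delta ≤ 1. Then |s + 5| < 1 gives |s| < 6, and by the triangle inequality |-5s^2 + 24s - 120| ≤ 5·6^2 + 24·6 + 120 = 444.
Hence |(-5s^3 - s^2) − 600| ≤ 444|s + 5| < eps provided |s + 5| < eps/444.
Take delta = min(1, eps/444). Then 0 < |s + 5| < delta gives both |s + 5| < 1 and |s + 5| < eps/444, so |(-5s^3 - s^2) − 600| < eps.

delta = min(1, eps/444)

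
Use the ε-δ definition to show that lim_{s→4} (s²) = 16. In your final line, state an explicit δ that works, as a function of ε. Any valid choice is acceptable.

Let ε > 0. We seek δ > 0 with 0 < |s − 4| < δ ⇒ |s² − 16| < ε.
Factor: s² − 16 = (s − 4)(s + 4), so |s² − 16| = |s − 4|·|s + 4|.
Impose δ ≤ 1 so that |s| < 5; then |s + 4| ≤ 9.
Hence |s² − 16| ≤ 9|s − 4|, which is < ε once |s − 4| < ε/9.
Take δ = min(1, ε/9). If 0 < |s − 4| < δ then both bounds hold and |s² − 16| ≤ 9|s − 4| < 9·(ε/9) = ε.

δ = min(1, ε/9)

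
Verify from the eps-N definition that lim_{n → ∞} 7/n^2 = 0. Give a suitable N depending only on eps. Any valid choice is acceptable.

N = (7/eps)^{1/2}

Let eps > 0 be given. For n ≥ 1, |7/n^2 − 0| = 7/n^2.
7/n^2 < eps ⇔ n^2 > 7/eps ⇔ n > (7/eps)^{1/2}.
Take N = (7/eps)^{1/2}. Then n > N implies 7/n^2 < eps.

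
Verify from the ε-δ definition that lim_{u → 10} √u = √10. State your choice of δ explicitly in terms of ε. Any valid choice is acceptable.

Let ε > 0. We want δ > 0 such that 0 < |u − 10| < δ implies |√u − √10| < ε.
Multiplying by the conjugate, |√u − √10| = |u − 10|/(√u + √10).
Restrict δ ≤ 10 so that |u − 10| < 10 forces u > 0, and then √u + √10 > √10.
Hence |√u − √10| < |u − 10|/√10, which is < ε once |u − 10| < √10·ε.
Take δ = min(10, √10·ε). If 0 < |u − 10| < δ then u > 0 and |√u − √10| < |u − 10|/√10 < ε.

δ = min(10, √10·ε)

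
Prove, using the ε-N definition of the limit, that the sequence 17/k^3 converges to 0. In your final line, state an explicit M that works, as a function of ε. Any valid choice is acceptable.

M = (17/ε)^{1/3}

Fix ε > 0. For k ≥ 1, |17/k^3 − 0| = 17/k^3.
17/k^3 < ε ⇔ k^3 > 17/ε ⇔ k > (17/ε)^{1/3}.
Take M = (17/ε)^{1/3}. Then k > M implies 17/k^3 < ε.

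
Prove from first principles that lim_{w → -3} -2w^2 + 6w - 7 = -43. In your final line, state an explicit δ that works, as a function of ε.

δ = min(1, ε/20)

Let ε > 0. We want δ > 0 such that 0 < |w + 3| < δ implies |(-2w^2 + 6w - 7) + 43| < ε.
(-2w^2 + 6w - 7) + 43 = -2w^2 + 6w + 36 = (w + 3)(-2w + 12).
So |(-2w^2 + 6w - 7) + 43| = |w + 3|·|-2w + 12|.
Assume first that |w + 3| < 1, so |w| < 4. Then |-2w + 12| ≤ 2·4 + 12 = 20.
Hence |(-2w^2 + 6w - 7) + 43| ≤ 20|w + 3| < ε provided |w + 3| < ε/20.
Choosing δ = min(1, ε/20) ensures both conditions, hence |(-2w^2 + 6w - 7) + 43| < ε.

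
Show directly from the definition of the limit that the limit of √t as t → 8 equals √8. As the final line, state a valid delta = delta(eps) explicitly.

delta = min(8, √8·eps)

Fix eps > 0. We want delta > 0 such that 0 < |t − 8| < delta implies |√t − √8| < eps.
Multiplying by the conjugate, |√t − √8| = |t − 8|/(√t + √8).
Restrict delta ≤ 8 so that |t − 8| < 8 forces t > 0, and then √t + √8 > √8.
Hence |√t − √8| < |t − 8|/√8, which is < eps once |t − 8| < √8·eps.
Take delta = min(8, √8·eps). If 0 < |t − 8| < delta then t > 0 and |√t − √8| < |t − 8|/√8 < eps.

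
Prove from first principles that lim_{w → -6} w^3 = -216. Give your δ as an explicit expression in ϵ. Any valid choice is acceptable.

Fix ϵ > 0. We seek δ > 0 with 0 < |w + 6| < δ ⇒ |w^3 + 216| < ϵ.
Factor: w^3 + 216 = (w + 6)(w^2 - 6w + 36), so |w^3 + 216| = |w + 6|·|w^2 - 6w + 36|.
Impose δ ≤ 1 so that |w| < 7; then |w^2 - 6w + 36| ≤ 127.
Hence |w^3 + 216| ≤ 127|w + 6|, which is < ϵ once |w + 6| < ϵ/127.
Take δ = min(1, ϵ/127). If 0 < |w + 6| < δ then both bounds hold and |w^3 + 216| ≤ 127|w + 6| < 127·(ϵ/127) = ϵ.

δ = min(1, ϵ/127)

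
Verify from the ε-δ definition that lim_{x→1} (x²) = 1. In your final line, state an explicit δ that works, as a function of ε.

δ = min(2, ε/4)

Fix ε > 0. We seek δ > 0 with 0 < |x − 1| < δ ⇒ |x² − 1| < ε.
Factor: x² − 1 = (x − 1)(x + 1), so |x² − 1| = |x − 1|·|x + 1|.
Impose δ ≤ 2 so that |x| < 3; then |x + 1| ≤ 4.
Hence |x² − 1| ≤ 4|x − 1|, which is < ε once |x − 1| < ε/4.
Take δ = min(2, ε/4). If 0 < |x − 1| < δ then both bounds hold and |x² − 1| ≤ 4|x − 1| < 4·(ε/4) = ε.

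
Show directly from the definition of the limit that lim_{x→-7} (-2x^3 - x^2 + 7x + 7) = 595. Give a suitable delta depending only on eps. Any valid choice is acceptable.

Fix eps > 0. We want delta > 0 such that 0 < |x + 7| < delta implies |(-2x^3 - x^2 + 7x + 7) − 595| < eps.
(-2x^3 - x^2 + 7x + 7) − 595 = -2x^3 - x^2 + 7x - 588 = (x + 7)(-2x^2 + 13x - 84).
So |(-2x^3 - x^2 + 7x + 7) − 595| = |x + 7|·|-2x^2 + 13x - 84|.
Assume first that |x + 7| < 1, so |x| < 8. Then |-2x^2 + 13x - 84| ≤ 2·8^2 + 13·8 + 84 = 316.
Hence |(-2x^3 - x^2 + 7x + 7) − 595| ≤ 316|x + 7| < eps provided |x + 7| < eps/316.
Choosing delta = min(1, eps/316) ensures both conditions, hence |(-2x^3 - x^2 + 7x + 7) − 595| < eps.

delta = min(1, eps/316)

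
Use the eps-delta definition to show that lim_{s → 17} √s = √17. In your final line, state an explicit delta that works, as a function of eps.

delta = min(17, √17·eps)

Let eps > 0 be given. We want delta > 0 such that 0 < |s − 17| < delta implies |√s − √17| < eps.
Multiplying by the conjugate, |√s − √17| = |s − 17|/(√s + √17).
Restrict delta ≤ 17 so that |s − 17| < 17 forces s > 0, and then √s + √17 > √17.
Hence |√s − √17| < |s − 17|/√17, which is < eps once |s − 17| < √17·eps.
Take delta = min(17, √17·eps). If 0 < |s − 17| < delta then s > 0 and |√s − √17| < |s − 17|/√17 < eps.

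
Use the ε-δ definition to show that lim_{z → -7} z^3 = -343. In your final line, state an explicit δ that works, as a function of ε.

Let ε > 0. We seek δ > 0 with 0 < |z + 7| < δ ⇒ |z^3 + 343| < ε.
Factor: z^3 + 343 = (z + 7)(z^2 - 7z + 49), so |z^3 + 343| = |z + 7|·|z^2 - 7z + 49|.
Restrict δ ≤ 1. Then |z + 7| < 1 gives |z| < 8, so by the triangle inequality |z^2 - 7z + 49| ≤ 8^2 + 7·8 + 49 = 169.
Hence |z^3 + 343| ≤ 169|z + 7|, which is < ε once |z + 7| < ε/169.
Take δ = min(1, ε/169). If 0 < |z + 7| < δ then both bounds hold and |z^3 + 343| ≤ 169|z + 7| < 169·(ε/169) = ε.

δ = min(1, ε/169)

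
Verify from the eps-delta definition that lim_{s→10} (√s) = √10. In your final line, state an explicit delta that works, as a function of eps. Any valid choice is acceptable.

delta = min(10, √10·eps)

Let eps > 0 be given. We want delta > 0 such that 0 < |s − 10| < delta implies |√s − √10| < eps.
Rationalise: √s − √10 = (s − 10)/(√s + √10), so |√s − √10| = |s − 10|/(√s + √10).
Restrict delta ≤ 10 so that |s − 10| < 10 forces s > 0, and then √s + √10 > √10.
Hence |√s − √10| < |s − 10|/√10, which is < eps once |s − 10| < √10·eps.
Take delta = min(10, √10·eps). If 0 < |s − 10| < delta then s > 0 and |√s − √10| < |s − 10|/√10 < eps.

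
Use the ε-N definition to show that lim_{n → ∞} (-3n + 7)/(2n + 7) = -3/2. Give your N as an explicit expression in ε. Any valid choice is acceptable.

N = (35/4)/ε

Suppose ε > 0. For n ≥ 1, |(-3n + 7)/(2n + 7) + 3/2| = |35|/(2(2n + 7)) = 35/(2(2n + 7)).
Since 2n + 7 ≥ 2n for n ≥ 1, this is ≤ 35/(2·2n) = (35/4)/n.
So |(-3n + 7)/(2n + 7) + 3/2| < ε whenever n > (35/4)/ε.
Take N = (35/4)/ε. If n > N then |(-3n + 7)/(2n + 7) + 3/2| ≤ (35/4)/n < ε.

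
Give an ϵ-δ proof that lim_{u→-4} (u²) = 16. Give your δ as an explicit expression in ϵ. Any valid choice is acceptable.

δ = min(2, ϵ/10)

Let ϵ > 0 be given. We seek δ > 0 with 0 < |u + 4| < δ ⇒ |u² − 16| < ϵ.
Factor: u² − 16 = (u + 4)(u - 4), so |u² − 16| = |u + 4|·|u - 4|.
Restrict δ ≤ 2. Then |u + 4| < 2 gives |u| < 6, so by the triangle inequality |u - 4| ≤ 6 + 4 = 10.
Hence |u² − 16| ≤ 10|u + 4|, which is < ϵ once |u + 4| < ϵ/10.
Take δ = min(2, ϵ/10). If 0 < |u + 4| < δ then both bounds hold and |u² − 16| ≤ 10|u + 4| < 10·(ϵ/10) = ϵ.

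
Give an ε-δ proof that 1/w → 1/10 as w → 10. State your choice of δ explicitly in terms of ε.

Let ε > 0. We seek δ > 0 such that 0 < |w − 10| < δ implies |1/w − (1/10)| < ε.
|1/w − (1/10)| = |10 − w|/(10·|w|) = |w − 10|/(10|w|).
Restrict δ ≤ 5. Then |w − 10| < 5 gives |w| > 5, so 10|w| > 50.
Then |1/w − (1/10)| < |w − 10|/50, which is < ε when |w − 10| < 50ε.
Take δ = min(5, 50ε). Then 0 < |w − 10| < δ gives both |w − 10| < 5 and |w − 10| < 50ε, so |1/w − (1/10)| < ε.

δ = min(5, 50ε)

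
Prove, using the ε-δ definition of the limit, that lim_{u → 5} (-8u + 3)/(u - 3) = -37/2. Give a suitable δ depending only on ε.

δ = min(1, (2/21)ε)

Let ε > 0. We want δ > 0 with 0 < |u − 5| < δ ⇒ |(-8u + 3)/(u - 3) + 37/2| < ε.
Combining over a common denominator, (-8u + 3)/(u - 3) + 37/2 = [(-8u + 3)·2 − (-37)·(u - 3)] / [2·(u - 3)] = 21(u − 5) / (2(u - 3)).
So |(-8u + 3)/(u - 3) + 37/2| = 21|u − 5| / (2·|u − 3|).
Restrict δ ≤ 1. Then |u − 5| < 1 gives |u − 3| = |(u − 5) + 2| ≥ 2 − 1 = 1.
Hence |(-8u + 3)/(u - 3) + 37/2| < 21|u − 5|/(2·1) = (21/2)|u − 5|, which is < ε once |u − 5| < (2/21)ε.
Take δ = min(1, (2/21)ε). Then 0 < |u − 5| < δ forces both bounds, so |(-8u + 3)/(u - 3) + 37/2| < ε.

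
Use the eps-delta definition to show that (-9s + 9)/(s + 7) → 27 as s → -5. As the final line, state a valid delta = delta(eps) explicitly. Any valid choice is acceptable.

delta = min(1, (1/36)eps)

Fix eps > 0. We want delta > 0 with 0 < |s + 5| < delta ⇒ |(-9s + 9)/(s + 7) − 27| < eps.
Combining over a common denominator, (-9s + 9)/(s + 7) − 27 = [(-9s + 9)·2 − 54·(s + 7)] / [2·(s + 7)] = -72(s + 5) / (2(s + 7)).
So |(-9s + 9)/(s + 7) − 27| = 72|s + 5| / (2·|s + 7|).
Require delta ≤ 1, so |s + 7| ≥ |2| − |s + 5| > 2 − 1 = 1.
Hence |(-9s + 9)/(s + 7) − 27| < 72|s + 5|/(2·1) = 36|s + 5|, which is < eps once |s + 5| < (1/36)eps.
Take delta = min(1, (1/36)eps). Then 0 < |s + 5| < delta forces both bounds, so |(-9s + 9)/(s + 7) − 27| < eps.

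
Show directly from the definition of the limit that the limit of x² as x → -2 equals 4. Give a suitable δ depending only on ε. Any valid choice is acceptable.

δ = min(2, ε/6)

Suppose ε > 0. We seek δ > 0 with 0 < |x + 2| < δ ⇒ |x² − 4| < ε.
Factor: x² − 4 = (x + 2)(x - 2), so |x² − 4| = |x + 2|·|x - 2|.
Impose δ ≤ 2 so that |x| < 4; then |x - 2| ≤ 6.
Hence |x² − 4| ≤ 6|x + 2|, which is < ε once |x + 2| < ε/6.
Take δ = min(2, ε/6). If 0 < |x + 2| < δ then both bounds hold and |x² − 4| ≤ 6|x + 2| < 6·(ε/6) = ε.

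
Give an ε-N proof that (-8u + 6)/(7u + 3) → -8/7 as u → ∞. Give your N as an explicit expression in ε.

Suppose ε > 0. We seek N > 0 such that u > N implies |(-8u + 6)/(7u + 3) + 8/7| < ε.
(-8u + 6)/(7u + 3) + 8/7 = (7(-8u + 6) − (-8)(7u + 3)) / (7(7u + 3)) = 66/(7(7u + 3)).
For u > 0 we have 7u + 3 > 7u, so |(-8u + 6)/(7u + 3) + 8/7| = 66/(7(7u + 3)) < 66/(7·7u) = (66/49)/u.
Thus |(-8u + 6)/(7u + 3) + 8/7| < ε whenever u > (66/49)/ε.
Take N = (66/49)/ε. If u > N then |(-8u + 6)/(7u + 3) + 8/7| < (66/49)/u < ε.

N = (66/49)/ε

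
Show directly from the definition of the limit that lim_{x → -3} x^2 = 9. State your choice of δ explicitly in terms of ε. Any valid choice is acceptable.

Fix ε > 0. We seek δ > 0 with 0 < |x + 3| < δ ⇒ |x^2 − 9| < ε.
Factor: x^2 − 9 = (x + 3)(x - 3), so |x^2 − 9| = |x + 3|·|x - 3|.
Impose δ ≤ 2 so that |x| < 5; then |x - 3| ≤ 8.
Hence |x^2 − 9| ≤ 8|x + 3|, which is < ε once |x + 3| < ε/8.
Take δ = min(2, ε/8). If 0 < |x + 3| < δ then both bounds hold and |x^2 − 9| ≤ 8|x + 3| < 8·(ε/8) = ε.

δ = min(2, ε/8)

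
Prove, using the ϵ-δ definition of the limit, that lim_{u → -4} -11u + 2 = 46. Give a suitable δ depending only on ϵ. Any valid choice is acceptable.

Let ϵ > 0 be given. We need δ > 0 so that 0 < |u + 4| < δ implies |(-11u + 2) − 46| < ϵ.
|(-11u + 2) − 46| = |-11u - 44| = 11|u + 4|.
So 11|u + 4| < ϵ exactly when |u + 4| < ϵ/11.
Take δ = ϵ/11. If 0 < |u + 4| < δ then |(-11u + 2) − 46| = 11|u + 4| < 11·(ϵ/11) = ϵ.

δ = ϵ/11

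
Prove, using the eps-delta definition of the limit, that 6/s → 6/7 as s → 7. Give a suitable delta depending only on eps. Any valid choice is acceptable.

Suppose eps > 0. We seek delta > 0 such that 0 < |s − 7| < delta implies |6/s − (6/7)| < eps.
|6/s − (6/7)| = 6·|7 − s|/(7·|s|) = 6|s − 7|/(7|s|).
Restrict delta ≤ 7/2. Then |s − 7| < 7/2 gives |s| > 7/2, so 7|s| > 49/2.
Then |6/s − (6/7)| < 6|s − 7|/(49/2), which is < eps when |s − 7| < (49/12)eps.
Take delta = min(7/2, (49/12)eps). Then 0 < |s − 7| < delta gives both |s − 7| < 7/2 and |s − 7| < (49/12)eps, so |6/s − (6/7)| < eps.

delta = min(7/2, (49/12)eps)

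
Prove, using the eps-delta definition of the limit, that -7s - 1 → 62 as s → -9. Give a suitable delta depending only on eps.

Let eps > 0. We need delta > 0 so that 0 < |s + 9| < delta implies |(-7s - 1) − 62| < eps.
Since (-7s - 1) − 62 = -7(s + 9), we have |(-7s - 1) − 62| = 7|s + 9|.
So 7|s + 9| < eps exactly when |s + 9| < eps/7.
Choosing delta = eps/7 gives |(-7s - 1) − 62| = 7|s + 9| < eps whenever |s + 9| < delta.

delta = eps/7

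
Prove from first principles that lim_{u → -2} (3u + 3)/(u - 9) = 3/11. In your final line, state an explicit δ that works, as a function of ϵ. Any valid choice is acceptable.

δ = min(11/2, (121/60)ϵ)

Suppose ϵ > 0. We want δ > 0 with 0 < |u + 2| < δ ⇒ |(3u + 3)/(u - 9) − (3/11)| < ϵ.
Combining over a common denominator, (3u + 3)/(u - 9) − (3/11) = [(3u + 3)·(-11) − (-3)·(u - 9)] / [(-11)·(u - 9)] = -30(u + 2) / ((-11)(u - 9)).
So |(3u + 3)/(u - 9) − (3/11)| = 30|u + 2| / (11·|u − 9|).
Require δ ≤ 11/2, so |u − 9| ≥ |-11| − |u + 2| > 11 − 11/2 = 11/2.
Hence |(3u + 3)/(u - 9) − (3/11)| < 30|u + 2|/(11·(11/2)) = (60/121)|u + 2|, which is < ϵ once |u + 2| < (121/60)ϵ.
Take δ = min(11/2, (121/60)ϵ). Then 0 < |u + 2| < δ forces both bounds, so |(3u + 3)/(u - 9) − (3/11)| < ϵ.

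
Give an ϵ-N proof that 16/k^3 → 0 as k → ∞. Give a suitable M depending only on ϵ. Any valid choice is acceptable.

Fix ϵ > 0. For k ≥ 1, |16/k^3 − 0| = 16/k^3.
16/k^3 < ϵ ⇔ k^3 > 16/ϵ ⇔ k > (16/ϵ)^{1/3}.
Take M = (16/ϵ)^{1/3}. Then k > M implies 16/k^3 < ϵ.

M = (16/ϵ)^{1/3}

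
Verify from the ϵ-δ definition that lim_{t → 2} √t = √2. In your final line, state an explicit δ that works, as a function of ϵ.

Suppose ϵ > 0. We want δ > 0 such that 0 < |t − 2| < δ implies |√t − √2| < ϵ.
Multiplying by the conjugate, |√t − √2| = |t − 2|/(√t + √2).
Restrict δ ≤ 2 so that |t − 2| < 2 forces t > 0, and then √t + √2 > √2.
Hence |√t − √2| < |t − 2|/√2, which is < ϵ once |t − 2| < √2·ϵ.
Take δ = min(2, √2·ϵ). If 0 < |t − 2| < δ then t > 0 and |√t − √2| < |t − 2|/√2 < ϵ.

δ = min(2, √2·ϵ)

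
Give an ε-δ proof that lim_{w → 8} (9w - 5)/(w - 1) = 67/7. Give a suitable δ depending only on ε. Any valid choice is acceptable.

Let ε > 0 be given. We want δ > 0 with 0 < |w − 8| < δ ⇒ |(9w - 5)/(w - 1) − (67/7)| < ε.
Combining over a common denominator, (9w - 5)/(w - 1) − (67/7) = [(9w - 5)·7 − 67·(w - 1)] / [7·(w - 1)] = -4(w − 8) / (7(w - 1)).
So |(9w - 5)/(w - 1) − (67/7)| = 4|w − 8| / (7·|w − 1|).
Restrict δ ≤ 7/2. Then |w − 8| < 7/2 gives |w − 1| = |(w − 8) + 7| ≥ 7 − 7/2 = 7/2.
Hence |(9w - 5)/(w - 1) − (67/7)| < 4|w − 8|/(7·(7/2)) = (8/49)|w − 8|, which is < ε once |w − 8| < (49/8)ε.
Take δ = min(7/2, (49/8)ε). Then 0 < |w − 8| < δ forces both bounds, so |(9w - 5)/(w - 1) − (67/7)| < ε.

δ = min(7/2, (49/8)ε)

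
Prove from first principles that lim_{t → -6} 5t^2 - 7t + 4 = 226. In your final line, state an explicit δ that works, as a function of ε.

Let ε > 0. We want δ > 0 such that 0 < |t + 6| < δ implies |(5t^2 - 7t + 4) − 226| < ε.
(5t^2 - 7t + 4) − 226 = 5t^2 - 7t - 222 = (t + 6)(5t - 37).
So |(5t^2 - 7t + 4) − 226| = |t + 6|·|5t - 37|.
Require δ ≤ 1. Then |t + 6| < 1 gives |t| < 7, and by the triangle inequality |5t - 37| ≤ 5·7 + 37 = 72.
Hence |(5t^2 - 7t + 4) − 226| ≤ 72|t + 6| < ε provided |t + 6| < ε/72.
Take δ = min(1, ε/72). Then 0 < |t + 6| < δ gives both |t + 6| < 1 and |t + 6| < ε/72, so |(5t^2 - 7t + 4) − 226| < ε.

δ = min(1, ε/72)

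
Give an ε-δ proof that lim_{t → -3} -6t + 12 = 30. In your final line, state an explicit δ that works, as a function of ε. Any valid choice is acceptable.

δ = ε/6

Let ε > 0 be given. We need δ > 0 so that 0 < |t + 3| < δ implies |(-6t + 12) − 30| < ε.
|(-6t + 12) − 30| = |-6t - 18| = 6|t + 3|.
Thus it suffices that |t + 3| < ε/6.
Take δ = ε/6. If 0 < |t + 3| < δ then |(-6t + 12) − 30| = 6|t + 3| < 6·(ε/6) = ε.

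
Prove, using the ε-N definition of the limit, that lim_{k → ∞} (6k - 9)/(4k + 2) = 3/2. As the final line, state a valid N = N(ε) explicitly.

N = 3/ε

Suppose ε > 0. For k ≥ 1, |(6k - 9)/(4k + 2) − (3/2)| = |-48|/(4(4k + 2)) = 48/(4(4k + 2)).
Since 4k + 2 ≥ 4k for k ≥ 1, this is ≤ 48/(4·4k) = 3/k.
So |(6k - 9)/(4k + 2) − (3/2)| < ε whenever k > 3/ε.
Take N = 3/ε. If k > N then |(6k - 9)/(4k + 2) − (3/2)| ≤ 3/k < ε.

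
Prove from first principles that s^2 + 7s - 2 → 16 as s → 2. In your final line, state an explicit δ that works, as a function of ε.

Let ε > 0 be given. We want δ > 0 such that 0 < |s − 2| < δ implies |(s^2 + 7s - 2) − 16| < ε.
(s^2 + 7s - 2) − 16 = s^2 + 7s - 18 = (s − 2)(s + 9).
So |(s^2 + 7s - 2) − 16| = |s − 2|·|s + 9|.
Require δ ≤ 2. Then |s − 2| < 2 gives |s| < 4, and by the triangle inequality |s + 9| ≤ 4 + 9 = 13.
Hence |(s^2 + 7s - 2) − 16| ≤ 13|s − 2| < ε provided |s − 2| < ε/13.
Take δ = min(2, ε/13). Then 0 < |s − 2| < δ gives both |s − 2| < 2 and |s − 2| < ε/13, so |(s^2 + 7s - 2) − 16| < ε.

δ = min(2, ε/13)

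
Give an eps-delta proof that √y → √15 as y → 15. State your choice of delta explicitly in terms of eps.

Suppose eps > 0. We want delta > 0 such that 0 < |y − 15| < delta implies |√y − √15| < eps.
Rationalise: √y − √15 = (y − 15)/(√y + √15), so |√y − √15| = |y − 15|/(√y + √15).
Restrict delta ≤ 15 so that |y − 15| < 15 forces y > 0, and then √y + √15 > √15.
Hence |√y − √15| < |y − 15|/√15, which is < eps once |y − 15| < √15·eps.
Take delta = min(15, √15·eps). If 0 < |y − 15| < delta then y > 0 and |√y − √15| < |y − 15|/√15 < eps.

delta = min(15, √15·eps)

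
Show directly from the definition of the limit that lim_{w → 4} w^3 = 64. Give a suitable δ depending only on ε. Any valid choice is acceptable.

δ = min(1, ε/61)

Let ε > 0. We seek δ > 0 with 0 < |w − 4| < δ ⇒ |w^3 − 64| < ε.
Factor: w^3 − 64 = (w − 4)(w^2 + 4w + 16), so |w^3 − 64| = |w − 4|·|w^2 + 4w + 16|.
Restrict δ ≤ 1. Then |w − 4| < 1 gives |w| < 5, so by the triangle inequality |w^2 + 4w + 16| ≤ 5^2 + 4·5 + 16 = 61.
Hence |w^3 − 64| ≤ 61|w − 4|, which is < ε once |w − 4| < ε/61.
Take δ = min(1, ε/61). If 0 < |w − 4| < δ then both bounds hold and |w^3 − 64| ≤ 61|w − 4| < 61·(ε/61) = ε.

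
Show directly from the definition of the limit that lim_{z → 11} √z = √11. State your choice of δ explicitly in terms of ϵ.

δ = min(11, √11·ϵ)

Let ϵ > 0 be given. We want δ > 0 such that 0 < |z − 11| < δ implies |√z − √11| < ϵ.
Multiplying by the conjugate, |√z − √11| = |z − 11|/(√z + √11).
Restrict δ ≤ 11 so that |z − 11| < 11 forces z > 0, and then √z + √11 > √11.
Hence |√z − √11| < |z − 11|/√11, which is < ϵ once |z − 11| < √11·ϵ.
Take δ = min(11, √11·ϵ). If 0 < |z − 11| < δ then z > 0 and |√z − √11| < |z − 11|/√11 < ϵ.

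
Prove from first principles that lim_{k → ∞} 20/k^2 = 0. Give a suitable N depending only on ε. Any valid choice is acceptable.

N = (20/ε)^{1/2}

Let ε > 0 be given. For k ≥ 1, |20/k^2 − 0| = 20/k^2.
20/k^2 < ε ⇔ k^2 > 20/ε ⇔ k > (20/ε)^{1/2}.
Take N = (20/ε)^{1/2}. Then k > N implies 20/k^2 < ε.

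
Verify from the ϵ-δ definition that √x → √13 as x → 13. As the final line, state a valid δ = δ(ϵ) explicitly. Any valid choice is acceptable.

Let ϵ > 0. We want δ > 0 such that 0 < |x − 13| < δ implies |√x − √13| < ϵ.
Multiplying by the conjugate, |√x − √13| = |x − 13|/(√x + √13).
Restrict δ ≤ 13 so that |x − 13| < 13 forces x > 0, and then √x + √13 > √13.
Hence |√x − √13| < |x − 13|/√13, which is < ϵ once |x − 13| < √13·ϵ.
Take δ = min(13, √13·ϵ). If 0 < |x − 13| < δ then x > 0 and |√x − √13| < |x − 13|/√13 < ϵ.

δ = min(13, √13·ϵ)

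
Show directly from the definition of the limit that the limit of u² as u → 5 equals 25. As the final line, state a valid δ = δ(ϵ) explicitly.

Let ϵ > 0. We seek δ > 0 with 0 < |u − 5| < δ ⇒ |u² − 25| < ϵ.
Factor: u² − 25 = (u − 5)(u + 5), so |u² − 25| = |u − 5|·|u + 5|.
Impose δ ≤ 1 so that |u| < 6; then |u + 5| ≤ 11.
Hence |u² − 25| ≤ 11|u − 5|, which is < ϵ once |u − 5| < ϵ/11.
Take δ = min(1, ϵ/11). If 0 < |u − 5| < δ then both bounds hold and |u² − 25| ≤ 11|u − 5| < 11·(ϵ/11) = ϵ.

δ = min(1, ϵ/11)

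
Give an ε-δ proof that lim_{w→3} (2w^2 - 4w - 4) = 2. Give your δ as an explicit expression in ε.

δ = min(2, ε/12)

Let ε > 0. We want δ > 0 such that 0 < |w − 3| < δ implies |(2w^2 - 4w - 4) − 2| < ε.
(2w^2 - 4w - 4) − 2 = 2w^2 - 4w - 6 = (w − 3)(2w + 2).
So |(2w^2 - 4w - 4) − 2| = |w − 3|·|2w + 2|.
Assume first that |w − 3| < 2, so |w| < 5. Then |2w + 2| ≤ 2·5 + 2 = 12.
Hence |(2w^2 - 4w - 4) − 2| ≤ 12|w − 3| < ε provided |w − 3| < ε/12.
Choosing δ = min(2, ε/12) ensures both conditions, hence |(2w^2 - 4w - 4) − 2| < ε.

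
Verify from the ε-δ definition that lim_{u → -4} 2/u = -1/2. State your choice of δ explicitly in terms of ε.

Let ε > 0 be given. We seek δ > 0 such that 0 < |u + 4| < δ implies |2/u + 1/2| < ε.
|2/u + 1/2| = 2·|-4 − u|/(4·|u|) = 2|u + 4|/(4|u|).
Restrict δ ≤ 2. Then |u + 4| < 2 gives |u| > 2, so 4|u| > 8.
Then |2/u + 1/2| < 2|u + 4|/8, which is < ε when |u + 4| < 4ε.
Take δ = min(2, 4ε). Then 0 < |u + 4| < δ gives both |u + 4| < 2 and |u + 4| < 4ε, so |2/u + 1/2| < ε.

δ = min(2, 4ε)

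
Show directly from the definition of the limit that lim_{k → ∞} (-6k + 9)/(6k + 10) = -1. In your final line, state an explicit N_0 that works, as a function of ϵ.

N_0 = (19/6)/ϵ

Let ϵ > 0. For k ≥ 1, |(-6k + 9)/(6k + 10) + 1| = |114|/(6(6k + 10)) = 114/(6(6k + 10)).
Since 6k + 10 ≥ 6k for k ≥ 1, this is ≤ 114/(6·6k) = (19/6)/k.
So |(-6k + 9)/(6k + 10) + 1| < ϵ whenever k > (19/6)/ϵ.
Take N_0 = (19/6)/ϵ. If k > N_0 then |(-6k + 9)/(6k + 10) + 1| ≤ (19/6)/k < ϵ.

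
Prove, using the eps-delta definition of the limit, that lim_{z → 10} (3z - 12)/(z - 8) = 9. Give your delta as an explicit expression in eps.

delta = min(1, (1/6)eps)

Fix eps > 0. We want delta > 0 with 0 < |z − 10| < delta ⇒ |(3z - 12)/(z - 8) − 9| < eps.
Combining over a common denominator, (3z - 12)/(z - 8) − 9 = [(3z - 12)·2 − 18·(z - 8)] / [2·(z - 8)] = -12(z − 10) / (2(z - 8)).
So |(3z - 12)/(z - 8) − 9| = 12|z − 10| / (2·|z − 8|).
Restrict delta ≤ 1. Then |z − 10| < 1 gives |z − 8| = |(z − 10) + 2| ≥ 2 − 1 = 1.
Hence |(3z - 12)/(z - 8) − 9| < 12|z − 10|/(2·1) = 6|z − 10|, which is < eps once |z − 10| < (1/6)eps.
Take delta = min(1, (1/6)eps). Then 0 < |z − 10| < delta forces both bounds, so |(3z - 12)/(z - 8) − 9| < eps.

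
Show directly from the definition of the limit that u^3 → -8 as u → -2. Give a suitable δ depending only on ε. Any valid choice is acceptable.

δ = min(1, ε/19)

Suppose ε > 0. We seek δ > 0 with 0 < |u + 2| < δ ⇒ |u^3 + 8| < ε.
Factor: u^3 + 8 = (u + 2)(u^2 - 2u + 4), so |u^3 + 8| = |u + 2|·|u^2 - 2u + 4|.
Impose δ ≤ 1 so that |u| < 3; then |u^2 - 2u + 4| ≤ 19.
Hence |u^3 + 8| ≤ 19|u + 2|, which is < ε once |u + 2| < ε/19.
Take δ = min(1, ε/19). If 0 < |u + 2| < δ then both bounds hold and |u^3 + 8| ≤ 19|u + 2| < 19·(ε/19) = ε.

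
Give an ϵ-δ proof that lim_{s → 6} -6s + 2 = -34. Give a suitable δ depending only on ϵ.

Fix ϵ > 0. We need δ > 0 so that 0 < |s − 6| < δ implies |(-6s + 2) + 34| < ϵ.
Since (-6s + 2) + 34 = -6(s − 6), we have |(-6s + 2) + 34| = 6|s − 6|.
So 6|s − 6| < ϵ exactly when |s − 6| < ϵ/6.
Choosing δ = ϵ/6 gives |(-6s + 2) + 34| = 6|s − 6| < ϵ whenever |s − 6| < δ.

δ = ϵ/6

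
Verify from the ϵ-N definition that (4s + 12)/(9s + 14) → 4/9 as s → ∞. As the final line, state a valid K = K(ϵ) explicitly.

Fix ϵ > 0. We seek K > 0 such that s > K implies |(4s + 12)/(9s + 14) − (4/9)| < ϵ.
(4s + 12)/(9s + 14) − (4/9) = (9(4s + 12) − 4(9s + 14)) / (9(9s + 14)) = 52/(9(9s + 14)).
For s > 0 we have 9s + 14 > 9s, so |(4s + 12)/(9s + 14) − (4/9)| = 52/(9(9s + 14)) < 52/(9·9s) = (52/81)/s.
Thus |(4s + 12)/(9s + 14) − (4/9)| < ϵ whenever s > (52/81)/ϵ.
Take K = (52/81)/ϵ. If s > K then |(4s + 12)/(9s + 14) − (4/9)| < (52/81)/s < ϵ.

K = (52/81)/ϵ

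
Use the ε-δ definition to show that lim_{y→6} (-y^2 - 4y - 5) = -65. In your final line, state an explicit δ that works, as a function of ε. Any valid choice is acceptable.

Suppose ε > 0. We want δ > 0 such that 0 < |y − 6| < δ implies |(-y^2 - 4y - 5) + 65| < ε.
(-y^2 - 4y - 5) + 65 = -y^2 - 4y + 60 = (y − 6)(-y - 10).
So |(-y^2 - 4y - 5) + 65| = |y − 6|·|-y - 10|.
Require δ ≤ 2. Then |y − 6| < 2 gives |y| < 8, and by the triangle inequality |-y - 10| ≤ 8 + 10 = 18.
Hence |(-y^2 - 4y - 5) + 65| ≤ 18|y − 6| < ε provided |y − 6| < ε/18.
Choosing δ = min(2, ε/18) ensures both conditions, hence |(-y^2 - 4y - 5) + 65| < ε.

δ = min(2, ε/18)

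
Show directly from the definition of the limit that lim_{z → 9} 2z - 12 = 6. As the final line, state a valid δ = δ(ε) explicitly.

Fix ε > 0. We need δ > 0 so that 0 < |z − 9| < δ implies |(2z - 12) − 6| < ε.
Since (2z - 12) − 6 = 2(z − 9), we have |(2z - 12) − 6| = 2|z − 9|.
So 2|z − 9| < ε exactly when |z − 9| < ε/2.
Take δ = ε/2. If 0 < |z − 9| < δ then |(2z - 12) − 6| = 2|z − 9| < 2·(ε/2) = ε.

δ = ε/2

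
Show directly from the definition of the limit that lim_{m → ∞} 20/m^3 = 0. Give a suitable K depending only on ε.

Let ε > 0. For m ≥ 1, |20/m^3 − 0| = 20/m^3.
20/m^3 < ε ⇔ m^3 > 20/ε ⇔ m > (20/ε)^{1/3}.
Take K = (20/ε)^{1/3}. Then m > K implies 20/m^3 < ε.

K = (20/ε)^{1/3}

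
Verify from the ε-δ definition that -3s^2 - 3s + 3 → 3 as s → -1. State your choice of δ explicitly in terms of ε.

δ = min(2, ε/9)

Let ε > 0. We want δ > 0 such that 0 < |s + 1| < δ implies |(-3s^2 - 3s + 3) − 3| < ε.
(-3s^2 - 3s + 3) − 3 = -3s^2 - 3s = (s + 1)(-3s).
So |(-3s^2 - 3s + 3) − 3| = |s + 1|·|-3s|.
Assume first that |s + 1| < 2, so |s| < 3. Then |-3s| ≤ 3·3 = 9.
Hence |(-3s^2 - 3s + 3) − 3| ≤ 9|s + 1| < ε provided |s + 1| < ε/9.
Take δ = min(2, ε/9). Then 0 < |s + 1| < δ gives both |s + 1| < 2 and |s + 1| < ε/9, so |(-3s^2 - 3s + 3) − 3| < ε.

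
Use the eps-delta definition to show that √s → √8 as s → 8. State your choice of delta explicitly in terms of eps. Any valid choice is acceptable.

delta = min(8, √8·eps)

Let eps > 0. We want delta > 0 such that 0 < |s − 8| < delta implies |√s − √8| < eps.
Rationalise: √s − √8 = (s − 8)/(√s + √8), so |√s − √8| = |s − 8|/(√s + √8).
Restrict delta ≤ 8 so that |s − 8| < 8 forces s > 0, and then √s + √8 > √8.
Hence |√s − √8| < |s − 8|/√8, which is < eps once |s − 8| < √8·eps.
Take delta = min(8, √8·eps). If 0 < |s − 8| < delta then s > 0 and |√s − √8| < |s − 8|/√8 < eps.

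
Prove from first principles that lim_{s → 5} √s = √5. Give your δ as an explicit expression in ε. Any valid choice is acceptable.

δ = min(5, √5·ε)

Fix ε > 0. We want δ > 0 such that 0 < |s − 5| < δ implies |√s − √5| < ε.
Multiplying by the conjugate, |√s − √5| = |s − 5|/(√s + √5).
Restrict δ ≤ 5 so that |s − 5| < 5 forces s > 0, and then √s + √5 > √5.
Hence |√s − √5| < |s − 5|/√5, which is < ε once |s − 5| < √5·ε.
Take δ = min(5, √5·ε). If 0 < |s − 5| < δ then s > 0 and |√s − √5| < |s − 5|/√5 < ε.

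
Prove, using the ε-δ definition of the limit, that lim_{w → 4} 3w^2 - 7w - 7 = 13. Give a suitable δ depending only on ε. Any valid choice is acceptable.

δ = min(2, ε/23)

Suppose ε > 0. We want δ > 0 such that 0 < |w − 4| < δ implies |(3w^2 - 7w - 7) − 13| < ε.
(3w^2 - 7w - 7) − 13 = 3w^2 - 7w - 20 = (w − 4)(3w + 5).
So |(3w^2 - 7w - 7) − 13| = |w − 4|·|3w + 5|.
Assume first that |w − 4| < 2, so |w| < 6. Then |3w + 5| ≤ 3·6 + 5 = 23.
Hence |(3w^2 - 7w - 7) − 13| ≤ 23|w − 4| < ε provided |w − 4| < ε/23.
Take δ = min(2, ε/23). Then 0 < |w − 4| < δ gives both |w − 4| < 2 and |w − 4| < ε/23, so |(3w^2 - 7w - 7) − 13| < ε.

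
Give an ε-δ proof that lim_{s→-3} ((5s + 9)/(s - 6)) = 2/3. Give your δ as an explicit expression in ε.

Fix ε > 0. We want δ > 0 with 0 < |s + 3| < δ ⇒ |(5s + 9)/(s - 6) − (2/3)| < ε.
Combining over a common denominator, (5s + 9)/(s - 6) − (2/3) = [(5s + 9)·(-9) − (-6)·(s - 6)] / [(-9)·(s - 6)] = -39(s + 3) / ((-9)(s - 6)).
So |(5s + 9)/(s - 6) − (2/3)| = 39|s + 3| / (9·|s − 6|).
Require δ ≤ 9/2, so |s − 6| ≥ |-9| − |s + 3| > 9 − 9/2 = 9/2.
Hence |(5s + 9)/(s - 6) − (2/3)| < 39|s + 3|/(9·(9/2)) = (26/27)|s + 3|, which is < ε once |s + 3| < (27/26)ε.
Take δ = min(9/2, (27/26)ε). Then 0 < |s + 3| < δ forces both bounds, so |(5s + 9)/(s - 6) − (2/3)| < ε.

δ = min(9/2, (27/26)ε)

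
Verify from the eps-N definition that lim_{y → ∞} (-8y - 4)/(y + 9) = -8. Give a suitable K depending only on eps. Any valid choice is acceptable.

Fix eps > 0. We seek K > 0 such that y > K implies |(-8y - 4)/(y + 9) + 8| < eps.
(-8y - 4)/(y + 9) + 8 = ((-8y - 4) − (-8)(y + 9)) / ((y + 9)) = 68/((y + 9)).
For y > 0 we have y + 9 > y, so |(-8y - 4)/(y + 9) + 8| = 68/((y + 9)) < 68/(y) = 68/y.
Thus |(-8y - 4)/(y + 9) + 8| < eps whenever y > 68/eps.
Take K = 68/eps. If y > K then |(-8y - 4)/(y + 9) + 8| < 68/y < eps.

K = 68/eps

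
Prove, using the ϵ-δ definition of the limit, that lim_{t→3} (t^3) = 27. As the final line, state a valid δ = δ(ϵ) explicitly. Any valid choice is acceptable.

δ = min(1, ϵ/37)

Suppose ϵ > 0. We seek δ > 0 with 0 < |t − 3| < δ ⇒ |t^3 − 27| < ϵ.
Factor: t^3 − 27 = (t − 3)(t^2 + 3t + 9), so |t^3 − 27| = |t − 3|·|t^2 + 3t + 9|.
Impose δ ≤ 1 so that |t| < 4; then |t^2 + 3t + 9| ≤ 37.
Hence |t^3 − 27| ≤ 37|t − 3|, which is < ϵ once |t − 3| < ϵ/37.
Take δ = min(1, ϵ/37). If 0 < |t − 3| < δ then both bounds hold and |t^3 − 27| ≤ 37|t − 3| < 37·(ϵ/37) = ϵ.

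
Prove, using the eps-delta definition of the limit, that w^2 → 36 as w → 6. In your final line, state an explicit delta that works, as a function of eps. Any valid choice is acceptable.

Let eps > 0 be given. We seek delta > 0 with 0 < |w − 6| < delta ⇒ |w^2 − 36| < eps.
Factor: w^2 − 36 = (w − 6)(w + 6), so |w^2 − 36| = |w − 6|·|w + 6|.
Restrict delta ≤ 2. Then |w − 6| < 2 gives |w| < 8, so by the triangle inequality |w + 6| ≤ 8 + 6 = 14.
Hence |w^2 − 36| ≤ 14|w − 6|, which is < eps once |w − 6| < eps/14.
Take delta = min(2, eps/14). If 0 < |w − 6| < delta then both bounds hold and |w^2 − 36| ≤ 14|w − 6| < 14·(eps/14) = eps.

delta = min(2, eps/14)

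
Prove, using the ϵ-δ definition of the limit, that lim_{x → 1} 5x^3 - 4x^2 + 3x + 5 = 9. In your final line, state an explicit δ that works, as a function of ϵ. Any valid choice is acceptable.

Let ϵ > 0. We want δ > 0 such that 0 < |x − 1| < δ implies |(5x^3 - 4x^2 + 3x + 5) − 9| < ϵ.
(5x^3 - 4x^2 + 3x + 5) − 9 = 5x^3 - 4x^2 + 3x - 4 = (x − 1)(5x^2 + x + 4).
So |(5x^3 - 4x^2 + 3x + 5) − 9| = |x − 1|·|5x^2 + x + 4|.
Assume first that |x − 1| < 2, so |x| < 3. Then |5x^2 + x + 4| ≤ 5·3^2 + 3 + 4 = 52.
Hence |(5x^3 - 4x^2 + 3x + 5) − 9| ≤ 52|x − 1| < ϵ provided |x − 1| < ϵ/52.
Take δ = min(2, ϵ/52). Then 0 < |x − 1| < δ gives both |x − 1| < 2 and |x − 1| < ϵ/52, so |(5x^3 - 4x^2 + 3x + 5) − 9| < ϵ.

δ = min(2, ϵ/52)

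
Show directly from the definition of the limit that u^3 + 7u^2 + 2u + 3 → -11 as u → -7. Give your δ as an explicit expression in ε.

δ = min(2, ε/83)

Suppose ε > 0. We want δ > 0 such that 0 < |u + 7| < δ implies |(u^3 + 7u^2 + 2u + 3) + 11| < ε.
(u^3 + 7u^2 + 2u + 3) + 11 = u^3 + 7u^2 + 2u + 14 = (u + 7)(u^2 + 2).
So |(u^3 + 7u^2 + 2u + 3) + 11| = |u + 7|·|u^2 + 2|.
Assume first that |u + 7| < 2, so |u| < 9. Then |u^2 + 2| ≤ 9^2 + 2 = 83.
Hence |(u^3 + 7u^2 + 2u + 3) + 11| ≤ 83|u + 7| < ε provided |u + 7| < ε/83.
Choosing δ = min(2, ε/83) ensures both conditions, hence |(u^3 + 7u^2 + 2u + 3) + 11| < ε.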